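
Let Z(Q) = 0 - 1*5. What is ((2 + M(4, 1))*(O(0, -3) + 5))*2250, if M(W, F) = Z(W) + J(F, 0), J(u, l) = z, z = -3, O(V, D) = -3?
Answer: -27000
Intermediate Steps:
Z(Q) = -5 (Z(Q) = 0 - 5 = -5)
J(u, l) = -3
M(W, F) = -8 (M(W, F) = -5 - 3 = -8)
((2 + M(4, 1))*(O(0, -3) + 5))*2250 = ((2 - 8)*(-3 + 5))*2250 = -6*2*2250 = -12*2250 = -27000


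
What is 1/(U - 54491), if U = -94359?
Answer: -1/148850 ≈ -6.7182e-6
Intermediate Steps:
1/(U - 54491) = 1/(-94359 - 54491) = 1/(-148850) = -1/148850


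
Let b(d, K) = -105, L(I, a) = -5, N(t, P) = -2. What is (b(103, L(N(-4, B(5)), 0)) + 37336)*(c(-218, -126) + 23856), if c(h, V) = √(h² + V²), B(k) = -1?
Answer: 888182736 + 372310*√634 ≈ 8.9756e+8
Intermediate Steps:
c(h, V) = √(V² + h²)
(b(103, L(N(-4, B(5)), 0)) + 37336)*(c(-218, -126) + 23856) = (-105 + 37336)*(√((-126)² + (-218)²) + 23856) = 37231*(√(15876 + 47524) + 23856) = 37231*(√63400 + 23856) = 37231*(10*√634 + 23856) = 37231*(23856 + 10*√634) = 888182736 + 372310*√634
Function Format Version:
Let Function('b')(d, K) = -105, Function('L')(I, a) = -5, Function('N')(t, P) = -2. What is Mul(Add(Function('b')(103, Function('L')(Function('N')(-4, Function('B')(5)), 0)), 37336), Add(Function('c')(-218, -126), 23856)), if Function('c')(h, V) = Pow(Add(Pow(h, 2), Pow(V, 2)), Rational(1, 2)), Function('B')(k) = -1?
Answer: Add(888182736, Mul(372310, Pow(634, Rational(1, 2)))) ≈ 8.9756e+8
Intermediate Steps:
Function('c')(h, V) = Pow(Add(Pow(V, 2), Pow(h, 2)), Rational(1, 2))
Mul(Add(Function('b')(103, Function('L')(Function('N')(-4, Function('B')(5)), 0)), 37336), Add(Function('c')(-218, -126), 23856)) = Mul(Add(-105, 37336), Add(Pow(Add(Pow(-126, 2), Pow(-218, 2)), Rational(1, 2)), 23856)) = Mul(37231, Add(Pow(Add(15876, 47524), Rational(1, 2)), 23856)) = Mul(37231, Add(Pow(63400, Rational(1, 2)), 23856)) = Mul(37231, Add(Mul(10, Pow(634, Rational(1, 2))), 23856)) = Mul(37231, Add(23856, Mul(10, Pow(634, Rational(1, 2))))) = Add(888182736, Mul(372310, Pow(634, Rational(1, 2))))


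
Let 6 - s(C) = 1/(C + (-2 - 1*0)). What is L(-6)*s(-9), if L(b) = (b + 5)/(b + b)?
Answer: 67/132 ≈ 0.50758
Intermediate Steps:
L(b) = (5 + b)/(2*b) (L(b) = (5 + b)/((2*b)) = (5 + b)*(1/(2*b)) = (5 + b)/(2*b))
s(C) = 6 - 1/(-2 + C) (s(C) = 6 - 1/(C + (-2 - 1*0)) = 6 - 1/(C + (-2 + 0)) = 6 - 1/(C - 2) = 6 - 1/(-2 + C))
L(-6)*s(-9) = ((1/2)*(5 - 6)/(-6))*((-13 + 6*(-9))/(-2 - 9)) = ((1/2)*(-1/6)*(-1))*((-13 - 54)/(-11)) = (-1/11*(-67))/12 = (1/12)*(67/11) = 67/132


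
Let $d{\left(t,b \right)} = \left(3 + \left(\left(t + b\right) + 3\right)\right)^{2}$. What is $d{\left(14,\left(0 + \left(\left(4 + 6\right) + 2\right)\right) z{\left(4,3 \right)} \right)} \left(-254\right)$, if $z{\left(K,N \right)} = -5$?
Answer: $-406400$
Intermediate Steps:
$d{\left(t,b \right)} = \left(6 + b + t\right)^{2}$ ($d{\left(t,b \right)} = \left(3 + \left(\left(b + t\right) + 3\right)\right)^{2} = \left(3 + \left(3 + b + t\right)\right)^{2} = \left(6 + b + t\right)^{2}$)
$d{\left(14,\left(0 + \left(\left(4 + 6\right) + 2\right)\right) z{\left(4,3 \right)} \right)} \left(-254\right) = \left(6 + \left(0 + \left(\left(4 + 6\right) + 2\right)\right) \left(-5\right) + 14\right)^{2} \left(-254\right) = \left(6 + \left(0 + \left(10 + 2\right)\right) \left(-5\right) + 14\right)^{2} \left(-254\right) = \left(6 + \left(0 + 12\right) \left(-5\right) + 14\right)^{2} \left(-254\right) = \left(6 + 12 \left(-5\right) + 14\right)^{2} \left(-254\right) = \left(6 - 60 + 14\right)^{2} \left(-254\right) = \left(-40\right)^{2} \left(-254\right) = 1600 \left(-254\right) = -406400$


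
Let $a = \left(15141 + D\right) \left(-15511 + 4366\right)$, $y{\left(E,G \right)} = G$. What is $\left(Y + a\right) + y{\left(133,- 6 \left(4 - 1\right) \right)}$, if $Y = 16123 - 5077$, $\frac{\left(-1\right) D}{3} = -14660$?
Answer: $-658892517$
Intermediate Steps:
$D = 43980$ ($D = \left(-3\right) \left(-14660\right) = 43980$)
$Y = 11046$
$a = -658903545$ ($a = \left(15141 + 43980\right) \left(-15511 + 4366\right) = 59121 \left(-11145\right) = -658903545$)
$\left(Y + a\right) + y{\left(133,- 6 \left(4 - 1\right) \right)} = \left(11046 - 658903545\right) - 6 \left(4 - 1\right) = -658892499 - 18 = -658892517$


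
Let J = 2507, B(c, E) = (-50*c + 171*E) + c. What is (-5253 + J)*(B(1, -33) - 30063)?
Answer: 98183230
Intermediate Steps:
B(c, E) = -49*c + 171*E
(-5253 + J)*(B(1, -33) - 30063) = (-5253 + 2507)*((-49*1 + 171*(-33)) - 30063) = -2746*((-49 - 5643) - 30063) = -2746*(-5692 - 30063) = -2746*(-35755) = 98183230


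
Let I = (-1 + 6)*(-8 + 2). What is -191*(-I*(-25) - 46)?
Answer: 152036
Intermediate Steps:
I = -30 (I = 5*(-6) = -30)
-191*(-I*(-25) - 46) = -191*(-(-30)*(-25) - 46) = -191*(-1*750 - 46) = -191*(-750 - 46) = -191*(-796) = 152036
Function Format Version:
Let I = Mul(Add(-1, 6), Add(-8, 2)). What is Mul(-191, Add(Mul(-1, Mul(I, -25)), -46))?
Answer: 152036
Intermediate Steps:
I = -30 (I = Mul(5, -6) = -30)
Mul(-191, Add(Mul(-1, Mul(I, -25)), -46)) = Mul(-191, Add(Mul(-1, Mul(-30, -25)), -46)) = Mul(-191, Add(Mul(-1, 750), -46)) = Mul(-191, Add(-750, -46)) = Mul(-191, -796) = 152036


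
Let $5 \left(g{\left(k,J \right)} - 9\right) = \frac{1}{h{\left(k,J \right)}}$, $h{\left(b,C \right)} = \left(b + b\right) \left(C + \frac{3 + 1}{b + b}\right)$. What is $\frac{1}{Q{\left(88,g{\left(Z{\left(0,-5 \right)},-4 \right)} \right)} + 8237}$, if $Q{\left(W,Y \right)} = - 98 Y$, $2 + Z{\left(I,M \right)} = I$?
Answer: $\frac{50}{367701} \approx 0.00013598$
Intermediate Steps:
$Z{\left(I,M \right)} = -2 + I$
$h{\left(b,C \right)} = 2 b \left(C + \frac{2}{b}\right)$ ($h{\left(b,C \right)} = 2 b \left(C + \frac{4}{2 b}\right) = 2 b \left(C + 4 \frac{1}{2 b}\right) = 2 b \left(C + \frac{2}{b}\right)$)
$g{\left(k,J \right)} = 9 + \frac{1}{5 \left(4 + 2 J k\right)}$
$\frac{1}{Q{\left(88,g{\left(Z{\left(0,-5 \right)},-4 \right)} \right)} + 8237} = \frac{1}{- 98 \frac{181 + 90 \left(-4\right) \left(-2 + 0\right)}{10 \left(2 - 4 \left(-2 + 0\right)\right)} + 8237} = \frac{1}{- 98 \frac{181 + 90 \left(-4\right) \left(-2\right)}{10 \left(2 - -8\right)} + 8237} = \frac{1}{- 98 \frac{181 + 720}{10 \left(2 + 8\right)} + 8237} = \frac{1}{- 98 \cdot \frac{1}{10} \cdot \frac{1}{10} \cdot 901 + 8237} = \frac{1}{\left(-98\right) \frac{901}{100} + 8237} = \frac{1}{- \frac{44149}{50} + 8237} = \frac{1}{\frac{367701}{50}} = \frac{50}{367701}$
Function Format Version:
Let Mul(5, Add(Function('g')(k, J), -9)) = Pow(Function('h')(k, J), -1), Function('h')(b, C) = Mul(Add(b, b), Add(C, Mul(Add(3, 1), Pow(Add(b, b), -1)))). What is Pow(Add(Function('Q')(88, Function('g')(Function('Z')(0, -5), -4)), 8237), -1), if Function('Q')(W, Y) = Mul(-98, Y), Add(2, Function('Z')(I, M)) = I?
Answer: Rational(50, 367701) ≈ 0.00013598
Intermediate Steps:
Function('Z')(I, M) = Add(-2, I)
Function('h')(b, C) = Mul(2, b, Add(C, Mul(2, Pow(b, -1)))) (Function('h')(b, C) = Mul(Mul(2, b), Add(C, Mul(4, Pow(Mul(2, b), -1)))) = Mul(Mul(2, b), Add(C, Mul(4, Mul(Rational(1, 2), Pow(b, -1))))) = Mul(Mul(2, b), Add(C, Mul(2, Pow(b, -1)))) = Mul(2, b, Add(C, Mul(2, Pow(b, -1)))))
Function('g')(k, J) = Add(9, Mul(Rational(1, 5), Pow(Add(4, Mul(2, J, k)), -1)))
Pow(Add(Function('Q')(88, Function('g')(Function('Z')(0, -5), -4)), 8237), -1) = Pow(Add(Mul(-98, Mul(Rational(1, 10), Pow(Add(2, Mul(-4, Add(-2, 0))), -1), Add(181, Mul(90, -4, Add(-2, 0))))), 8237), -1) = Pow(Add(Mul(-98, Mul(Rational(1, 10), Pow(Add(2, Mul(-4, -2)), -1), Add(181, Mul(90, -4, -2)))), 8237), -1) = Pow(Add(Mul(-98, Mul(Rational(1, 10), Pow(Add(2, 8), -1), Add(181, 720))), 8237), -1) = Pow(Add(Mul(-98, Mul(Rational(1, 10), Pow(10, -1), 901)), 8237), -1) = Pow(Add(Mul(-98, Mul(Rational(1, 10), Rational(1, 10), 901)), 8237), -1) = Pow(Add(Mul(-98, Rational(901, 100)), 8237), -1) = Pow(Add(Rational(-44149, 50), 8237), -1) = Pow(Rational(367701, 50), -1) = Rational(50, 367701)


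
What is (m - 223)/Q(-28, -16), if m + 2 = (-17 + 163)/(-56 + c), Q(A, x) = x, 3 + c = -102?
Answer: 36371/2576 ≈ 14.119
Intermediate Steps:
c = -105 (c = -3 - 102 = -105)
m = -468/161 (m = -2 + (-17 + 163)/(-56 - 105) = -2 + 146/(-161) = -2 + 146*(-1/161) = -2 - 146/161 = -468/161 ≈ -2.9068)
(m - 223)/Q(-28, -16) = (-468/161 - 223)/(-16) = -36371/161*(-1/16) = 36371/2576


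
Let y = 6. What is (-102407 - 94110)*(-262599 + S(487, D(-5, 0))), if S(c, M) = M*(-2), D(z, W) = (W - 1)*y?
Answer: 51602809479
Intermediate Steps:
D(z, W) = -6 + 6*W (D(z, W) = (W - 1)*6 = (-1 + W)*6 = -6 + 6*W)
S(c, M) = -2*M
(-102407 - 94110)*(-262599 + S(487, D(-5, 0))) = (-102407 - 94110)*(-262599 - 2*(-6 + 6*0)) = -196517*(-262599 - 2*(-6 + 0)) = -196517*(-262599 - 2*(-6)) = -196517*(-262599 + 12) = -196517*(-262587) = 51602809479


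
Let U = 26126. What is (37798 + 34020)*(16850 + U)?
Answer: 3086450368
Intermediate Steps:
(37798 + 34020)*(16850 + U) = (37798 + 34020)*(16850 + 26126) = 71818*42976 = 3086450368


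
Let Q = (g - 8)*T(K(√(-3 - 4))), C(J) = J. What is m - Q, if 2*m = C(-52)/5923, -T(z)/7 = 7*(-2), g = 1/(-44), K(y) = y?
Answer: 102449559/130306 ≈ 786.22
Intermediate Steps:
g = -1/44 ≈ -0.022727
T(z) = 98 (T(z) = -49*(-2) = -7*(-14) = 98)
m = -26/5923 (m = (-52/5923)/2 = (-52*1/5923)/2 = (½)*(-52/5923) = -26/5923 ≈ -0.0043897)
Q = -17297/22 (Q = (-1/44 - 8)*98 = -353/44*98 = -17297/22 ≈ -786.23)
m - Q = -26/5923 - 1*(-17297/22) = -26/5923 + 17297/22 = 102449559/130306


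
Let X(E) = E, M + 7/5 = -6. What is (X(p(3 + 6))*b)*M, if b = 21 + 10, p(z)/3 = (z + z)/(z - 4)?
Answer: -61938/25 ≈ -2477.5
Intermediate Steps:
p(z) = 6*z/(-4 + z) (p(z) = 3*((z + z)/(z - 4)) = 3*((2*z)/(-4 + z)) = 3*(2*z/(-4 + z)) = 6*z/(-4 + z))
M = -37/5 (M = -7/5 - 6 = -37/5 ≈ -7.4000)
b = 31
(X(p(3 + 6))*b)*M = ((6*(3 + 6)/(-4 + (3 + 6)))*31)*(-37/5) = ((6*9/(-4 + 9))*31)*(-37/5) = ((6*9/5)*31)*(-37/5) = ((6*9*(⅕))*31)*(-37/5) = ((54/5)*31)*(-37/5) = (1674/5)*(-37/5) = -61938/25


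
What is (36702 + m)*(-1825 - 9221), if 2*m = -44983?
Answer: -156969183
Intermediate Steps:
m = -44983/2 (m = (½)*(-44983) = -44983/2 ≈ -22492.)
(36702 + m)*(-1825 - 9221) = (36702 - 44983/2)*(-1825 - 9221) = (28421/2)*(-11046) = -156969183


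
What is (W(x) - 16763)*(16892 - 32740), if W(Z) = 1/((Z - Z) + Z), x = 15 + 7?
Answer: 2922252340/11 ≈ 2.6566e+8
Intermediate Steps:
x = 22
W(Z) = 1/Z (W(Z) = 1/(0 + Z) = 1/Z)
(W(x) - 16763)*(16892 - 32740) = (1/22 - 16763)*(16892 - 32740) = (1/22 - 16763)*(-15848) = -368785/22*(-15848) = 2922252340/11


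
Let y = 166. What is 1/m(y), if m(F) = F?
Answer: 1/166 ≈ 0.0060241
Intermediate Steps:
1/m(y) = 1/166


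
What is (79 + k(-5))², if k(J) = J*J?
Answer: 10816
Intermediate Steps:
k(J) = J²
(79 + k(-5))² = (79 + (-5)²)² = (79 + 25)² = 104² = 10816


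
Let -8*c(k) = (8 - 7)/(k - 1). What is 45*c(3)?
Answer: -45/16 ≈ -2.8125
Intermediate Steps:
c(k) = -1/(8*(-1 + k)) (c(k) = -(8 - 7)/(8*(k - 1)) = -1/(8*(-1 + k)))
45*c(3) = 45*(-1/(-8 + 8*3)) = 45*(-1/(-8 + 24)) = 45*(-1/16) = -45/16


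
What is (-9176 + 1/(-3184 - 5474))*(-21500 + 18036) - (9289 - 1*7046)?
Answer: 137590431241/4329 ≈ 3.1783e+7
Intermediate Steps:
(-9176 + 1/(-3184 - 5474))*(-21500 + 18036) - (9289 - 1*7046) = (-9176 + 1/(-8658))*(-3464) - (9289 - 7046) = (-9176 - 1/8658)*(-3464) - 1*2243 = -79445809/8658*(-3464) - 2243 = 137600141188/4329 - 2243 = 137590431241/4329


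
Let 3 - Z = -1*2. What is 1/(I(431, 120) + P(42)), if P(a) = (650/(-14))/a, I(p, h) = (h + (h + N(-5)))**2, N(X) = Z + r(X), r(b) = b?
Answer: 294/16934075 ≈ 1.7361e-5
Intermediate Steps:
Z = 5 (Z = 3 - (-1)*2 = 3 - 1*(-2) = 3 + 2 = 5)
N(X) = 5 + X
I(p, h) = 4*h**2 (I(p, h) = (h + (h + (5 - 5)))**2 = (h + (h + 0))**2 = (h + h)**2 = (2*h)**2 = 4*h**2)
P(a) = -325/(7*a) (P(a) = (650*(-1/14))/a = -325/(7*a))
1/(I(431, 120) + P(42)) = 1/(4*120**2 - 325/7/42) = 1/(4*14400 - 325/7*1/42) = 1/(57600 - 325/294) = 1/(16934075/294) = 294/16934075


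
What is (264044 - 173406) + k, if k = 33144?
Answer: 123782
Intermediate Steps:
(264044 - 173406) + k = (264044 - 173406) + 33144 = 90638 + 33144 = 123782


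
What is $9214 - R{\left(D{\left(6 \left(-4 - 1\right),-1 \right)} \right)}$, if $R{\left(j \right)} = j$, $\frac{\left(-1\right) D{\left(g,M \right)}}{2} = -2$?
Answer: $9210$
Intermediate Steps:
$D{\left(g,M \right)} = 4$ ($D{\left(g,M \right)} = \left(-2\right) \left(-2\right) = 4$)
$9214 - R{\left(D{\left(6 \left(-4 - 1\right),-1 \right)} \right)} = 9214 - 4 = 9210$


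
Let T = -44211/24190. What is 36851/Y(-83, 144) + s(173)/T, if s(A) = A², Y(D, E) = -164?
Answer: -120362351201/7250604 ≈ -16600.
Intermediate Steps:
T = -44211/24190 (T = -44211*1/24190 = -44211/24190 ≈ -1.8277)
36851/Y(-83, 144) + s(173)/T = 36851/(-164) + 173²/(-44211/24190) = 36851*(-1/164) + 29929*(-24190/44211) = -36851/164 - 723982510/44211 = -120362351201/7250604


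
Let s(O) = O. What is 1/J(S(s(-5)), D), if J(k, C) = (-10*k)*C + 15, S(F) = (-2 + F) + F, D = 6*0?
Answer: 1/15 ≈ 0.066667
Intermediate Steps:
D = 0
S(F) = -2 + 2*F
J(k, C) = 15 - 10*C*k (J(k, C) = -10*C*k + 15 = 15 - 10*C*k)
1/J(S(s(-5)), D) = 1/(15 - 10*0*(-2 + 2*(-5))) = 1/(15 - 10*0*(-2 - 10)) = 1/(15 - 10*0*(-12)) = 1/(15 + 0) = 1/15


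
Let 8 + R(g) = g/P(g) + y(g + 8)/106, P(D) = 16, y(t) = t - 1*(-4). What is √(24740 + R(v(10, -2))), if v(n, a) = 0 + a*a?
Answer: √277893257/106 ≈ 157.27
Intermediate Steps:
v(n, a) = a² (v(n, a) = 0 + a² = a²)
y(t) = 4 + t (y(t) = t + 4 = 4 + t)
R(g) = -418/53 + 61*g/848 (R(g) = -8 + (g/16 + (4 + (g + 8))/106) = -8 + (g*(1/16) + (4 + (8 + g))*(1/106)) = -8 + (g/16 + (12 + g)*(1/106)) = -8 + (g/16 + (6/53 + g/106)) = -8 + (6/53 + 61*g/848) = -418/53 + 61*g/848)
√(24740 + R(v(10, -2))) = √(24740 + (-418/53 + (61/848)*(-2)²)) = √(24740 + (-418/53 + (61/848)*4)) = √(24740 + (-418/53 + 61/212)) = √(24740 - 1611/212) = √(5243269/212) = √277893257/106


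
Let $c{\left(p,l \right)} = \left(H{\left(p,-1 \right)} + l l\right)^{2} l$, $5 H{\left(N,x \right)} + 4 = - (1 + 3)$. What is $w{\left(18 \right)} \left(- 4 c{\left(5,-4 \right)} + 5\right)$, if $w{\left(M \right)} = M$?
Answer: $\frac{1495242}{25} \approx 59810.0$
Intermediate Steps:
$H{\left(N,x \right)} = - \frac{8}{5}$ ($H{\left(N,x \right)} = - \frac{4}{5} + \frac{\left(-1\right) \left(1 + 3\right)}{5} = - \frac{4}{5} + \frac{\left(-1\right) 4}{5} = - \frac{4}{5} + \frac{1}{5} \left(-4\right) = - \frac{4}{5} - \frac{4}{5} = - \frac{8}{5}$)
$c{\left(p,l \right)} = l \left(- \frac{8}{5} + l^{2}\right)^{2}$ ($c{\left(p,l \right)} = \left(- \frac{8}{5} + l l\right)^{2} l = \left(- \frac{8}{5} + l^{2}\right)^{2} l = l \left(- \frac{8}{5} + l^{2}\right)^{2}$)
$w{\left(18 \right)} \left(- 4 c{\left(5,-4 \right)} + 5\right) = 18 \left(- 4 \cdot \frac{1}{25} \left(-4\right) \left(-8 + 5 \left(-4\right)^{2}\right)^{2} + 5\right) = 18 \left(- 4 \cdot \frac{1}{25} \left(-4\right) \left(-8 + 5 \cdot 16\right)^{2} + 5\right) = 18 \left(- 4 \cdot \frac{1}{25} \left(-4\right) \left(-8 + 80\right)^{2} + 5\right) = 18 \left(- 4 \cdot \frac{1}{25} \left(-4\right) 72^{2} + 5\right) = 18 \left(- 4 \cdot \frac{1}{25} \left(-4\right) 5184 + 5\right) = 18 \left(\left(-4\right) \left(- \frac{20736}{25}\right) + 5\right) = 18 \left(\frac{82944}{25} + 5\right) = 18 \cdot \frac{83069}{25} = \frac{1495242}{25}$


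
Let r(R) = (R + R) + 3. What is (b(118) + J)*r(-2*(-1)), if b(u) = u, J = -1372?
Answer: -8778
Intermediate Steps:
r(R) = 3 + 2*R (r(R) = 2*R + 3 = 3 + 2*R)
(b(118) + J)*r(-2*(-1)) = (118 - 1372)*(3 + 2*(-2*(-1))) = -1254*(3 + 2*2) = -1254*(3 + 4) = -1254*7 = -8778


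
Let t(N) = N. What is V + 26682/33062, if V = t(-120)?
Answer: -1970379/16531 ≈ -119.19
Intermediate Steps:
V = -120
V + 26682/33062 = -120 + 26682/33062 = -120 + 26682*(1/33062) = -120 + 13341/16531 = -1970379/16531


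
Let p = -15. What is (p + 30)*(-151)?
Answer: -2265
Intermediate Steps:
(p + 30)*(-151) = (-15 + 30)*(-151) = 15*(-151) = -2265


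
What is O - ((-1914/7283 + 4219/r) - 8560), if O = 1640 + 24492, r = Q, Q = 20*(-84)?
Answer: 424505826977/12235440 ≈ 34695.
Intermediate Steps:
Q = -1680
r = -1680
O = 26132
O - ((-1914/7283 + 4219/r) - 8560) = 26132 - ((-1914/7283 + 4219/(-1680)) - 8560) = 26132 - ((-1914*1/7283 + 4219*(-1/1680)) - 8560) = 26132 - ((-1914/7283 - 4219/1680) - 8560) = 26132 - (-33942497/12235440 - 8560) = 26132 - 1*(-104769308897/12235440) = 26132 + 104769308897/12235440 = 424505826977/12235440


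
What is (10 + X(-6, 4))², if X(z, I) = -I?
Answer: 36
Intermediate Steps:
(10 + X(-6, 4))² = (10 - 1*4)² = (10 - 4)² = 6² = 36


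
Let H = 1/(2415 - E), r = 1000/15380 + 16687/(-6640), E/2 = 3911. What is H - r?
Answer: 67584032161/27609007120 ≈ 2.4479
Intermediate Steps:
E = 7822 (E = 2*3911 = 7822)
r = -12500303/5106160 (r = 1000*(1/15380) + 16687*(-1/6640) = 50/769 - 16687/6640 = -12500303/5106160 ≈ -2.4481)
H = -1/5407 (H = 1/(2415 - 1*7822) = 1/(2415 - 7822) = 1/(-5407) = -1/5407 ≈ -0.00018495)
H - r = -1/5407 - 1*(-12500303/5106160) = -1/5407 + 12500303/5106160 = 67584032161/27609007120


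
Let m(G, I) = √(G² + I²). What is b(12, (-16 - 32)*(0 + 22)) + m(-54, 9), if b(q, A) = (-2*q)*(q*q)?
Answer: -3456 + 9*√37 ≈ -3401.3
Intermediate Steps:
b(q, A) = -2*q³ (b(q, A) = (-2*q)*q² = -2*q³)
b(12, (-16 - 32)*(0 + 22)) + m(-54, 9) = -2*12³ + √((-54)² + 9²) = -2*1728 + √(2916 + 81) = -3456 + √2997 = -3456 + 9*√37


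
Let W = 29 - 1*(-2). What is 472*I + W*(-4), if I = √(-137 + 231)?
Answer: -124 + 472*√94 ≈ 4452.2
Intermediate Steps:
W = 31 (W = 29 + 2 = 31)
I = √94 ≈ 9.6954
472*I + W*(-4) = 472*√94 + 31*(-4) = 472*√94 - 124 = -124 + 472*√94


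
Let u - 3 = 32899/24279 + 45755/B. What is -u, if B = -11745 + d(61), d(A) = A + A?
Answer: -118083883/282194817 ≈ -0.41845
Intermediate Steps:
d(A) = 2*A
B = -11623 (B = -11745 + 2*61 = -11745 + 122 = -11623)
u = 118083883/282194817 (u = 3 + (32899/24279 + 45755/(-11623)) = 3 + (32899*(1/24279) + 45755*(-1/11623)) = 3 + (32899/24279 - 45755/11623) = 3 - 728500568/282194817 = 118083883/282194817 ≈ 0.41845)
-u = -1*118083883/282194817 = -118083883/282194817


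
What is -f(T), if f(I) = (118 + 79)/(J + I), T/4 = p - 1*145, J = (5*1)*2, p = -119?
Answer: 197/1046 ≈ 0.18834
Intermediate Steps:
J = 10 (J = 5*2 = 10)
T = -1056 (T = 4*(-119 - 1*145) = 4*(-119 - 145) = 4*(-264) = -1056)
f(I) = 197/(10 + I) (f(I) = (118 + 79)/(10 + I) = 197/(10 + I))
-f(T) = -197/(10 - 1056) = -197/(-1046) = -197*(-1)/1046 = -1*(-197/1046) = 197/1046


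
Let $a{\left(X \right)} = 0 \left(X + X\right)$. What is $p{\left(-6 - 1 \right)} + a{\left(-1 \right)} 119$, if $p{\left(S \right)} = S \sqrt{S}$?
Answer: $- 7 i \sqrt{7} \approx - 18.52 i$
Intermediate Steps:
$a{\left(X \right)} = 0$ ($a{\left(X \right)} = 0 \cdot 2 X = 0$)
$p{\left(S \right)} = S^{\frac{3}{2}}$
$p{\left(-6 - 1 \right)} + a{\left(-1 \right)} 119 = \left(-6 - 1\right)^{\frac{3}{2}} + 0 \cdot 119 = \left(-7\right)^{\frac{3}{2}} + 0 = - 7 i \sqrt{7} + 0 = - 7 i \sqrt{7}$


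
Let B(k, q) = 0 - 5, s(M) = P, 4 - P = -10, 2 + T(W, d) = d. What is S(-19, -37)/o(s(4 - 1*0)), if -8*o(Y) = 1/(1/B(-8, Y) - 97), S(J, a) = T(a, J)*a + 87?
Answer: 3359232/5 ≈ 6.7185e+5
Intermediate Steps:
T(W, d) = -2 + d
P = 14 (P = 4 - 1*(-10) = 4 + 10 = 14)
s(M) = 14
B(k, q) = -5
S(J, a) = 87 + a*(-2 + J) (S(J, a) = (-2 + J)*a + 87 = a*(-2 + J) + 87 = 87 + a*(-2 + J))
o(Y) = 5/3888 (o(Y) = -1/(8*(1/(-5) - 97)) = -1/(8*(-⅕ - 97)) = -1/(8*(-486/5)) = -⅛*(-5/486) = 5/3888)
S(-19, -37)/o(s(4 - 1*0)) = (87 - 37*(-2 - 19))/(5/3888) = (87 - 37*(-21))*(3888/5) = (87 + 777)*(3888/5) = 864*(3888/5) = 3359232/5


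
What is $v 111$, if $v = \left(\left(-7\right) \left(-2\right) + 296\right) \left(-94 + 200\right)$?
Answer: $3647460$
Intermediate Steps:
$v = 32860$ ($v = \left(14 + 296\right) 106 = 310 \cdot 106 = 32860$)
$v 111 = 32860 \cdot 111 = 3647460$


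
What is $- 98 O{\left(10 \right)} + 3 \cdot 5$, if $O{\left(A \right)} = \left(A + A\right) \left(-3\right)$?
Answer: $5895$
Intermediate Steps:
$O{\left(A \right)} = - 6 A$ ($O{\left(A \right)} = 2 A \left(-3\right) = - 6 A$)
$- 98 O{\left(10 \right)} + 3 \cdot 5 = - 98 \left(\left(-6\right) 10\right) + 3 \cdot 5 = \left(-98\right) \left(-60\right) + 15 = 5880 + 15 = 5895$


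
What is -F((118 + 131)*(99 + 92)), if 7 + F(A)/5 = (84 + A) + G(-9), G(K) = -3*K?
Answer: -238315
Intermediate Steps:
F(A) = 520 + 5*A (F(A) = -35 + 5*((84 + A) - 3*(-9)) = -35 + 5*((84 + A) + 27) = -35 + 5*(111 + A) = -35 + (555 + 5*A) = 520 + 5*A)
-F((118 + 131)*(99 + 92)) = -(520 + 5*((118 + 131)*(99 + 92))) = -(520 + 5*(249*191)) = -(520 + 5*47559) = -(520 + 237795) = -1*238315 = -238315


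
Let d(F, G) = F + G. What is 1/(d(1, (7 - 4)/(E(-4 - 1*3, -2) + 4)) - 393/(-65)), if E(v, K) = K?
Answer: 130/1111 ≈ 0.11701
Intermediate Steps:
1/(d(1, (7 - 4)/(E(-4 - 1*3, -2) + 4)) - 393/(-65)) = 1/((1 + (7 - 4)/(-2 + 4)) - 393/(-65)) = 1/((1 + 3/2) - 393*(-1/65)) = 1/((1 + 3*(1/2)) + 393/65) = 1/((1 + 3/2) + 393/65) = 1/(5/2 + 393/65) = 1/(1111/130) = 130/1111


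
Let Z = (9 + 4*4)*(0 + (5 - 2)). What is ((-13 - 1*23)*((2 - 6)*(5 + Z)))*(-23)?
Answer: -264960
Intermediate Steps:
Z = 75 (Z = (9 + 16)*(0 + 3) = 25*3 = 75)
((-13 - 1*23)*((2 - 6)*(5 + Z)))*(-23) = ((-13 - 1*23)*((2 - 6)*(5 + 75)))*(-23) = ((-13 - 23)*(-4*80))*(-23) = -36*(-320)*(-23) = 11520*(-23) = -264960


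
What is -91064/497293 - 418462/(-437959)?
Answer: 168215924990/217793944987 ≈ 0.77236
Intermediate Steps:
-91064/497293 - 418462/(-437959) = -91064*1/497293 - 418462*(-1/437959) = -91064/497293 + 418462/437959 = 168215924990/217793944987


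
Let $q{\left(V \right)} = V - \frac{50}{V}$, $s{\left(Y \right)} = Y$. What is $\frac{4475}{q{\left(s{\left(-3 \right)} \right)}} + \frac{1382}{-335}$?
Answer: $\frac{4440713}{13735} \approx 323.31$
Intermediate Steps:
$\frac{4475}{q{\left(s{\left(-3 \right)} \right)}} + \frac{1382}{-335} = \frac{4475}{-3 - \frac{50}{-3}} + \frac{1382}{-335} = \frac{4475}{-3 - - \frac{50}{3}} + 1382 \left(- \frac{1}{335}\right) = \frac{4475}{-3 + \frac{50}{3}} - \frac{1382}{335} = \frac{4475}{\frac{41}{3}} - \frac{1382}{335} = 4475 \cdot \frac{3}{41} - \frac{1382}{335} = \frac{13425}{41} - \frac{1382}{335} = \frac{4440713}{13735}$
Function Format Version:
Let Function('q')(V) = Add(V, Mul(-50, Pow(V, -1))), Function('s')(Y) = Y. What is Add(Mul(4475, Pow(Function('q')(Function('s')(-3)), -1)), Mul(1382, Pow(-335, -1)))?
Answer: Rational(4440713, 13735) ≈ 323.31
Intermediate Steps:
Add(Mul(4475, Pow(Function('q')(Function('s')(-3)), -1)), Mul(1382, Pow(-335, -1))) = Add(Mul(4475, Pow(Add(-3, Mul(-50, Pow(-3, -1))), -1)), Mul(1382, Pow(-335, -1))) = Add(Mul(4475, Pow(Add(-3, Mul(-50, Rational(-1, 3))), -1)), Mul(1382, Rational(-1, 335))) = Add(Mul(4475, Pow(Add(-3, Rational(50, 3)), -1)), Rational(-1382, 335)) = Add(Mul(4475, Pow(Rational(41, 3), -1)), Rational(-1382, 335)) = Add(Mul(4475, Rational(3, 41)), Rational(-1382, 335)) = Add(Rational(13425, 41), Rational(-1382, 335)) = Rational(4440713, 13735)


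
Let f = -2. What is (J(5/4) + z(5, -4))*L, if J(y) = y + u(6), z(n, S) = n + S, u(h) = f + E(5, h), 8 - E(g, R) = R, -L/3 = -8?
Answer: 54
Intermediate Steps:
L = 24 (L = -3*(-8) = 24)
E(g, R) = 8 - R
u(h) = 6 - h (u(h) = -2 + (8 - h) = 6 - h)
z(n, S) = S + n
J(y) = y (J(y) = y + (6 - 1*6) = y + (6 - 6) = y + 0 = y)
(J(5/4) + z(5, -4))*L = (5/4 + (-4 + 5))*24 = (5*(1/4) + 1)*24 = (5/4 + 1)*24 = (9/4)*24 = 54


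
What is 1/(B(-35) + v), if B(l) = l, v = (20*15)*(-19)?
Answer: -1/5735 ≈ -0.00017437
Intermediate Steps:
v = -5700 (v = 300*(-19) = -5700)
1/(B(-35) + v) = 1/(-35 - 5700) = 1/(-5735) = -1/5735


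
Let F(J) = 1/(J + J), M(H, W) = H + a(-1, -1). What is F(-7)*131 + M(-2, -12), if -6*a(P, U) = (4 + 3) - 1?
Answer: -173/14 ≈ -12.357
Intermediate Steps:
a(P, U) = -1 (a(P, U) = -((4 + 3) - 1)/6 = -(7 - 1)/6 = -⅙*6 = -1)
M(H, W) = -1 + H (M(H, W) = H - 1 = -1 + H)
F(J) = 1/(2*J)
F(-7)*131 + M(-2, -12) = ((½)/(-7))*131 + (-1 - 2) = ((½)*(-⅐))*131 - 3 = -1/14*131 - 3 = -131/14 - 3 = -173/14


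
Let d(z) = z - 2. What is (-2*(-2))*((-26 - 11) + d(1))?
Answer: -152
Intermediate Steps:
d(z) = -2 + z
(-2*(-2))*((-26 - 11) + d(1)) = (-2*(-2))*((-26 - 11) + (-2 + 1)) = 4*(-37 - 1) = 4*(-38) = -152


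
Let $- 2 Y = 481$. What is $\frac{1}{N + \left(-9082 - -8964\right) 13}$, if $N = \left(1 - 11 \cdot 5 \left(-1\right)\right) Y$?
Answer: $- \frac{1}{15002} \approx -6.6658 \cdot 10^{-5}$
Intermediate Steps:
$Y = - \frac{481}{2}$ ($Y = \left(- \frac{1}{2}\right) 481 = - \frac{481}{2} \approx -240.5$)
$N = -13468$ ($N = \left(1 - 11 \cdot 5 \left(-1\right)\right) \left(- \frac{481}{2}\right) = \left(1 - -55\right) \left(- \frac{481}{2}\right) = \left(1 + 55\right) \left(- \frac{481}{2}\right) = 56 \left(- \frac{481}{2}\right) = -13468$)
$\frac{1}{N + \left(-9082 - -8964\right) 13} = \frac{1}{-13468 + \left(-9082 - -8964\right) 13} = \frac{1}{-13468 + \left(-9082 + 8964\right) 13} = \frac{1}{-13468 - 1534} = \frac{1}{-15002} = - \frac{1}{15002}$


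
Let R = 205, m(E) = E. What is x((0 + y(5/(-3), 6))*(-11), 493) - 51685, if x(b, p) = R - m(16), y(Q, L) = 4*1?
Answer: -51496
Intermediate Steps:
y(Q, L) = 4
x(b, p) = 189 (x(b, p) = 205 - 1*16 = 205 - 16 = 189)
x((0 + y(5/(-3), 6))*(-11), 493) - 51685 = 189 - 51685 = -51496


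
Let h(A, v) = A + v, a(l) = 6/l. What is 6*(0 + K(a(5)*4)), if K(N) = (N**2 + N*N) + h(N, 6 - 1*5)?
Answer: 7782/25 ≈ 311.28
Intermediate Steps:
K(N) = 1 + N + 2*N**2 (K(N) = (N**2 + N*N) + (N + (6 - 1*5)) = (N**2 + N**2) + (N + (6 - 5)) = 2*N**2 + (N + 1) = 2*N**2 + (1 + N) = 1 + N + 2*N**2)
6*(0 + K(a(5)*4)) = 6*(0 + (1 + (6/5)*4 + 2*((6/5)*4)**2)) = 6*(0 + (1 + 24/5 + 2*(24/5)**2)) = 6*(0 + (1 + 24/5 + 2*(576/25))) = 6*(0 + (1 + 24/5 + 1152/25)) = 6*(0 + 1297/25) = 6*(1297/25) = 7782/25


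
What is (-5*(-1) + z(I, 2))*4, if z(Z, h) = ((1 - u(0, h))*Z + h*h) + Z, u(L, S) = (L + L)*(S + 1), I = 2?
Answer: 52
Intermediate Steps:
u(L, S) = 2*L*(1 + S) (u(L, S) = (2*L)*(1 + S) = 2*L*(1 + S))
z(Z, h) = h**2 + 2*Z (z(Z, h) = ((1 - 2*0*(1 + h))*Z + h*h) + Z = ((1 - 1*0)*Z + h**2) + Z = ((1 + 0)*Z + h**2) + Z = (1*Z + h**2) + Z = (Z + h**2) + Z = h**2 + 2*Z)
(-5*(-1) + z(I, 2))*4 = (-5*(-1) + (2**2 + 2*2))*4 = (5 + (4 + 4))*4 = (5 + 8)*4 = 13*4 = 52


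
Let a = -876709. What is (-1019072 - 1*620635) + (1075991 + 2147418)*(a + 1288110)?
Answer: 1326112046302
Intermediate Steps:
(-1019072 - 1*620635) + (1075991 + 2147418)*(a + 1288110) = (-1019072 - 1*620635) + (1075991 + 2147418)*(-876709 + 1288110) = (-1019072 - 620635) + 3223409*411401 = -1639707 + 1326113686009 = 1326112046302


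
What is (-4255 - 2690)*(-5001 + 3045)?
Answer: 13584420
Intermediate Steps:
(-4255 - 2690)*(-5001 + 3045) = -6945*(-1956) = 13584420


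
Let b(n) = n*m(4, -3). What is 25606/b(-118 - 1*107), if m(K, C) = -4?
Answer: 12803/450 ≈ 28.451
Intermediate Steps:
b(n) = -4*n (b(n) = n*(-4) = -4*n)
25606/b(-118 - 1*107) = 25606/((-4*(-118 - 1*107))) = 25606/((-4*(-118 - 107))) = 25606/((-4*(-225))) = 25606/900 = 25606*(1/900) = 12803/450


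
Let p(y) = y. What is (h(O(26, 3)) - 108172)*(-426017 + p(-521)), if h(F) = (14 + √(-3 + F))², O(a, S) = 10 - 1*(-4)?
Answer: 46051175170 - 11943064*√11 ≈ 4.6012e+10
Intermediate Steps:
O(a, S) = 14 (O(a, S) = 10 + 4 = 14)
(h(O(26, 3)) - 108172)*(-426017 + p(-521)) = ((14 + √(-3 + 14))² - 108172)*(-426017 - 521) = ((14 + √11)² - 108172)*(-426538) = (-108172 + (14 + √11)²)*(-426538) = 46139468536 - 426538*(14 + √11)²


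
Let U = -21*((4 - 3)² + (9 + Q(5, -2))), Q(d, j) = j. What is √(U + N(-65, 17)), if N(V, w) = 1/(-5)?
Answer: 29*I*√5/5 ≈ 12.969*I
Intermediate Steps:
N(V, w) = -⅕
U = -168 (U = -21*((4 - 3)² + (9 - 2)) = -21*(1² + 7) = -21*(1 + 7) = -21*8 = -168)
√(U + N(-65, 17)) = √(-168 - ⅕) = √(-841/5) = 29*I*√5/5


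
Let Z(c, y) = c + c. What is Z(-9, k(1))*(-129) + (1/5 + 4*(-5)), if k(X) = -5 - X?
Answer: 11511/5 ≈ 2302.2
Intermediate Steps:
Z(c, y) = 2*c
Z(-9, k(1))*(-129) + (1/5 + 4*(-5)) = (2*(-9))*(-129) + (1/5 + 4*(-5)) = -18*(-129) + (⅕ - 20) = 2322 - 99/5 = 11511/5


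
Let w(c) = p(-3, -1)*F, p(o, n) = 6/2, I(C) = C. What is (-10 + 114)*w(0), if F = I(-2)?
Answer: -624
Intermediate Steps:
p(o, n) = 3 (p(o, n) = 6*(½) = 3)
F = -2
w(c) = -6 (w(c) = 3*(-2) = -6)
(-10 + 114)*w(0) = (-10 + 114)*(-6) = 104*(-6) = -624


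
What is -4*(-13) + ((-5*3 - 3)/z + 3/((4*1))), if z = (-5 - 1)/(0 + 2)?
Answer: 235/4 ≈ 58.750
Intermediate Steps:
z = -3 (z = -6/2 = -6*1/2 = -3)
-4*(-13) + ((-5*3 - 3)/z + 3/((4*1))) = -4*(-13) + ((-5*3 - 3)/(-3) + 3/((4*1))) = 52 + ((-15 - 3)*(-1/3) + 3/4) = 52 + (-18*(-1/3) + 3*(1/4)) = 52 + (6 + 3/4) = 52 + 27/4 = 235/4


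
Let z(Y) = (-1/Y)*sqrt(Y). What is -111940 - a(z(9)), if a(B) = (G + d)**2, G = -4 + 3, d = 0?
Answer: -111941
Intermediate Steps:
G = -1
z(Y) = -1/sqrt(Y)
a(B) = 1 (a(B) = (-1 + 0)**2 = (-1)**2 = 1)
-111940 - a(z(9)) = -111940 - 1*1 = -111940 - 1 = -111941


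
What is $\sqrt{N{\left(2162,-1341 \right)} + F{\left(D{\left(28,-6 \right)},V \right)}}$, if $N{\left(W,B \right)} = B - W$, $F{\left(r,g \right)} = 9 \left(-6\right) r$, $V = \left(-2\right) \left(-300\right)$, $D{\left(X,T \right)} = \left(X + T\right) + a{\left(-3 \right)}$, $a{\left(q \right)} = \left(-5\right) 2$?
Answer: $i \sqrt{4151} \approx 64.428 i$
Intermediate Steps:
$a{\left(q \right)} = -10$
$D{\left(X,T \right)} = -10 + T + X$ ($D{\left(X,T \right)} = \left(X + T\right) - 10 = \left(T + X\right) - 10 = -10 + T + X$)
$V = 600$
$F{\left(r,g \right)} = - 54 r$
$\sqrt{N{\left(2162,-1341 \right)} + F{\left(D{\left(28,-6 \right)},V \right)}} = \sqrt{\left(-1341 - 2162\right) - 54 \left(-10 - 6 + 28\right)} = \sqrt{\left(-1341 - 2162\right) - 648} = \sqrt{-3503 - 648} = \sqrt{-4151} = i \sqrt{4151}$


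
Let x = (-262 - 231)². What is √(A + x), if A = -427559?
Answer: I*√184510 ≈ 429.55*I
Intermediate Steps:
x = 243049 (x = (-493)² = 243049)
√(A + x) = √(-427559 + 243049) = √(-184510) = I*√184510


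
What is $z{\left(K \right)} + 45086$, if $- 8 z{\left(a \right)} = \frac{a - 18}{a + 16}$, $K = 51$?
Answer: $\frac{24166063}{536} \approx 45086.0$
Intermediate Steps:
$z{\left(a \right)} = - \frac{-18 + a}{8 \left(16 + a\right)}$ ($z{\left(a \right)} = - \frac{\left(a - 18\right) \frac{1}{a + 16}}{8} = - \frac{\left(-18 + a\right) \frac{1}{16 + a}}{8} = - \frac{\frac{1}{16 + a} \left(-18 + a\right)}{8} = - \frac{-18 + a}{8 \left(16 + a\right)}$)
$z{\left(K \right)} + 45086 = \frac{18 - 51}{8 \left(16 + 51\right)} + 45086 = \frac{18 - 51}{8 \cdot 67} + 45086 = \frac{1}{8} \cdot \frac{1}{67} \left(-33\right) + 45086 = - \frac{33}{536} + 45086 = \frac{24166063}{536}$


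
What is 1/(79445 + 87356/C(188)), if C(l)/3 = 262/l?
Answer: 393/39433349 ≈ 9.9662e-6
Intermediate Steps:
C(l) = 786/l (C(l) = 3*(262/l) = 786/l)
1/(79445 + 87356/C(188)) = 1/(79445 + 87356/((786/188))) = 1/(79445 + 87356/((786*(1/188)))) = 1/(79445 + 87356/(393/94)) = 1/(79445 + 87356*(94/393)) = 1/(79445 + 8211464/393) = 1/(39433349/393) = 393/39433349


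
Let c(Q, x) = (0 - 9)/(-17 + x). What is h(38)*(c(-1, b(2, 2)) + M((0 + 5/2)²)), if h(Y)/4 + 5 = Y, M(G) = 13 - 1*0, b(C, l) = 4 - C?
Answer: 8976/5 ≈ 1795.2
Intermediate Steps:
c(Q, x) = -9/(-17 + x)
M(G) = 13 (M(G) = 13 + 0 = 13)
h(Y) = -20 + 4*Y
h(38)*(c(-1, b(2, 2)) + M((0 + 5/2)²)) = (-20 + 4*38)*(-9/(-17 + (4 - 1*2)) + 13) = (-20 + 152)*(-9/(-17 + (4 - 2)) + 13) = 132*(-9/(-17 + 2) + 13) = 132*(-9/(-15) + 13) = 132*(-9*(-1/15) + 13) = 132*(⅗ + 13) = 132*(68/5) = 8976/5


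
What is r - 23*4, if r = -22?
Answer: -114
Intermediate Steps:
r - 23*4 = -22 - 23*4 = -22 - 92 = -114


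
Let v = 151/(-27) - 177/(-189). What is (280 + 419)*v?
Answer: -205040/63 ≈ -3254.6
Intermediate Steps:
v = -880/189 (v = 151*(-1/27) - 177*(-1/189) = -151/27 + 59/63 = -880/189 ≈ -4.6561)
(280 + 419)*v = (280 + 419)*(-880/189) = 699*(-880/189) = -205040/63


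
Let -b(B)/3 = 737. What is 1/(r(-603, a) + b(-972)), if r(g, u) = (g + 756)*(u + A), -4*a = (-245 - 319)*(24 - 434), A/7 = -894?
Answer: -1/9804615 ≈ -1.0199e-7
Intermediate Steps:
A = -6258 (A = 7*(-894) = -6258)
b(B) = -2211 (b(B) = -3*737 = -2211)
a = -57810 (a = -(-245 - 319)*(24 - 434)/4 = -(-141)*(-410) = -1/4*231240 = -57810)
r(g, u) = (-6258 + u)*(756 + g) (r(g, u) = (g + 756)*(u - 6258) = (756 + g)*(-6258 + u) = (-6258 + u)*(756 + g))
1/(r(-603, a) + b(-972)) = 1/((-4731048 - 6258*(-603) + 756*(-57810) - 603*(-57810)) - 2211) = 1/((-4731048 + 3773574 - 43704360 + 34859430) - 2211) = 1/(-9802404 - 2211) = 1/(-9804615) = -1/9804615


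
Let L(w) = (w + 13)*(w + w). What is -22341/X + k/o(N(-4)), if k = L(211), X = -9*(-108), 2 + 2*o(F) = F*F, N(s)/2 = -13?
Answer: 28117433/109188 ≈ 257.51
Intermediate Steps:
N(s) = -26 (N(s) = 2*(-13) = -26)
o(F) = -1 + F**2/2 (o(F) = -1 + (F*F)/2 = -1 + F**2/2)
X = 972
L(w) = 2*w*(13 + w) (L(w) = (13 + w)*(2*w) = 2*w*(13 + w))
k = 94528 (k = 2*211*(13 + 211) = 2*211*224 = 94528)
-22341/X + k/o(N(-4)) = -22341/972 + 94528/(-1 + (1/2)*(-26)**2) = -22341*1/972 + 94528/(-1 + (1/2)*676) = -7447/324 + 94528/(-1 + 338) = -7447/324 + 94528/337 = 28117433/109188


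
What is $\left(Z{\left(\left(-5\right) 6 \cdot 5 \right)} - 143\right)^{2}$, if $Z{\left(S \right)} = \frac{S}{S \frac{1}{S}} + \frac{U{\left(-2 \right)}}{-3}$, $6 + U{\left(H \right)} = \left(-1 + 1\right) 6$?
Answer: $84681$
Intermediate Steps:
$U{\left(H \right)} = -6$ ($U{\left(H \right)} = -6 + \left(-1 + 1\right) 6 = -6 + 0 \cdot 6 = -6 + 0 = -6$)
$Z{\left(S \right)} = 2 + S$ ($Z{\left(S \right)} = \frac{S}{S \frac{1}{S}} - \frac{6}{-3} = \frac{S}{1} - -2 = S 1 + 2 = S + 2 = 2 + S$)
$\left(Z{\left(\left(-5\right) 6 \cdot 5 \right)} - 143\right)^{2} = \left(\left(2 + \left(-5\right) 6 \cdot 5\right) - 143\right)^{2} = \left(\left(2 - 150\right) - 143\right)^{2} = \left(-148 - 143\right)^{2} = \left(-291\right)^{2} = 84681$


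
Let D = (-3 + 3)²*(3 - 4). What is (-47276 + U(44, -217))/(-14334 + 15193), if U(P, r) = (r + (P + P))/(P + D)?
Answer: -2080273/37796 ≈ -55.039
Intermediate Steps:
D = 0 (D = 0²*(-1) = 0*(-1) = 0)
U(P, r) = (r + 2*P)/P (U(P, r) = (r + (P + P))/(P + 0) = (r + 2*P)/P)
(-47276 + U(44, -217))/(-14334 + 15193) = (-47276 + (2 - 217/44))/(-14334 + 15193) = (-47276 + (2 - 217*1/44))/859 = (-47276 + (2 - 217/44))*(1/859) = (-47276 - 129/44)*(1/859) = -2080273/44*1/859 = -2080273/37796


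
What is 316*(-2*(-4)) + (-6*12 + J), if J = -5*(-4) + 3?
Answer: 2479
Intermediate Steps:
J = 23 (J = 20 + 3 = 23)
316*(-2*(-4)) + (-6*12 + J) = 316*(-2*(-4)) + (-6*12 + 23) = 316*8 + (-72 + 23) = 2528 - 49 = 2479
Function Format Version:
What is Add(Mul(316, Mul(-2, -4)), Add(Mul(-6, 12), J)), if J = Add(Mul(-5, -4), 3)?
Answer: 2479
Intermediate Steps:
J = 23 (J = Add(20, 3) = 23)
Add(Mul(316, Mul(-2, -4)), Add(Mul(-6, 12), J)) = Add(Mul(316, Mul(-2, -4)), Add(Mul(-6, 12), 23)) = Add(Mul(316, 8), Add(-72, 23)) = Add(2528, -49) = 2479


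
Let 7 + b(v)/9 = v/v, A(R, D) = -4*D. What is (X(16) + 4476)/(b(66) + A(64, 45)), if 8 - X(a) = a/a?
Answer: -4483/234 ≈ -19.158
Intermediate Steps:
X(a) = 7 (X(a) = 8 - a/a = 8 - 1*1 = 8 - 1 = 7)
b(v) = -54 (b(v) = -63 + 9*(v/v) = -63 + 9*1 = -63 + 9 = -54)
(X(16) + 4476)/(b(66) + A(64, 45)) = (7 + 4476)/(-54 - 4*45) = 4483/(-54 - 180) = 4483/(-234) = 4483*(-1/234) = -4483/234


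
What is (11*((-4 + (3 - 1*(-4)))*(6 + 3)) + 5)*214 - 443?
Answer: 64185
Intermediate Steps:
(11*((-4 + (3 - 1*(-4)))*(6 + 3)) + 5)*214 - 443 = (11*((-4 + (3 + 4))*9) + 5)*214 - 443 = (11*((-4 + 7)*9) + 5)*214 - 443 = (11*(3*9) + 5)*214 - 443 = (11*27 + 5)*214 - 443 = (297 + 5)*214 - 443 = 302*214 - 443 = 64628 - 443 = 64185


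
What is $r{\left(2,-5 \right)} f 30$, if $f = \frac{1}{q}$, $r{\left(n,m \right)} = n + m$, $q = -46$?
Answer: $\frac{45}{23} \approx 1.9565$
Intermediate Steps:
$r{\left(n,m \right)} = m + n$
$f = - \frac{1}{46}$ ($f = \frac{1}{-46} = - \frac{1}{46} \approx -0.021739$)
$r{\left(2,-5 \right)} f 30 = \left(-5 + 2\right) \left(- \frac{1}{46}\right) 30 = \left(-3\right) \left(- \frac{1}{46}\right) 30 = \frac{3}{46} \cdot 30 = \frac{45}{23}$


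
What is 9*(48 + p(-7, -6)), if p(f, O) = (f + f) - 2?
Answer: 288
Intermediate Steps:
p(f, O) = -2 + 2*f (p(f, O) = 2*f - 2 = -2 + 2*f)
9*(48 + p(-7, -6)) = 9*(48 + (-2 + 2*(-7))) = 9*(48 + (-2 - 14)) = 9*(48 - 16) = 9*32 = 288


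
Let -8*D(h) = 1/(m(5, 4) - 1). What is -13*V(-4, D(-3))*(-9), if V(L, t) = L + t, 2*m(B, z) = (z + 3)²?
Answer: -88101/188 ≈ -468.62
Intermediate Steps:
m(B, z) = (3 + z)²/2 (m(B, z) = (z + 3)²/2 = (3 + z)²/2)
D(h) = -1/188 (D(h) = -1/(8*((3 + 4)²/2 - 1)) = -1/(8*((½)*7² - 1)) = -1/(8*((½)*49 - 1)) = -1/(8*(49/2 - 1)) = -1/(8*47/2) = -⅛*2/47 = -1/188)
-13*V(-4, D(-3))*(-9) = -13*(-4 - 1/188)*(-9) = -13*(-753/188)*(-9) = (9789/188)*(-9) = -88101/188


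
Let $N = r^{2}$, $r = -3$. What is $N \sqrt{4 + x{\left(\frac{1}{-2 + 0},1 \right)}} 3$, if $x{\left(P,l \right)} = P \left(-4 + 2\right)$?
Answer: $27 \sqrt{5} \approx 60.374$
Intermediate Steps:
$x{\left(P,l \right)} = - 2 P$ ($x{\left(P,l \right)} = P \left(-2\right) = - 2 P$)
$N = 9$ ($N = \left(-3\right)^{2} = 9$)
$N \sqrt{4 + x{\left(\frac{1}{-2 + 0},1 \right)}} 3 = 9 \sqrt{4 - \frac{2}{-2 + 0}} \cdot 3 = 9 \sqrt{4 - \frac{2}{-2}} \cdot 3 = 9 \sqrt{4 - -1} \cdot 3 = 9 \sqrt{4 + 1} \cdot 3 = 9 \sqrt{5} \cdot 3 = 27 \sqrt{5}$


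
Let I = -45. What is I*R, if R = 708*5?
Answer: -159300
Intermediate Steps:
R = 3540
I*R = -45*3540 = -159300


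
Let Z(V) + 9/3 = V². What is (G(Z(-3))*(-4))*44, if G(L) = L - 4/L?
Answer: -2816/3 ≈ -938.67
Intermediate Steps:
Z(V) = -3 + V²
G(L) = L - 4/L
(G(Z(-3))*(-4))*44 = (((-3 + (-3)²) - 4/(-3 + (-3)²))*(-4))*44 = (((-3 + 9) - 4/(-3 + 9))*(-4))*44 = ((6 - 4/6)*(-4))*44 = ((6 - 4*⅙)*(-4))*44 = ((6 - ⅔)*(-4))*44 = ((16/3)*(-4))*44 = -64/3*44 = -2816/3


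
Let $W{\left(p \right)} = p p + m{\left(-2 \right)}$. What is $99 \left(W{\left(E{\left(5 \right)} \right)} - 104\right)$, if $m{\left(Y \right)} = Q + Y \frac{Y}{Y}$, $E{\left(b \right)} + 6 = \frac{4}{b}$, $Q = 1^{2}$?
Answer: $- \frac{192951}{25} \approx -7718.0$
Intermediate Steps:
$Q = 1$
$E{\left(b \right)} = -6 + \frac{4}{b}$
$m{\left(Y \right)} = 1 + Y$ ($m{\left(Y \right)} = 1 + Y \frac{Y}{Y} = 1 + Y 1 = 1 + Y$)
$W{\left(p \right)} = -1 + p^{2}$ ($W{\left(p \right)} = p p + \left(1 - 2\right) = p^{2} - 1 = -1 + p^{2}$)
$99 \left(W{\left(E{\left(5 \right)} \right)} - 104\right) = 99 \left(\left(-1 + \left(-6 + \frac{4}{5}\right)^{2}\right) - 104\right) = 99 \left(\left(-1 + \left(- \frac{26}{5}\right)^{2}\right) - 104\right) = 99 \left(\left(-1 + \frac{676}{25}\right) - 104\right) = 99 \left(\frac{651}{25} - 104\right) = 99 \left(- \frac{1949}{25}\right) = - \frac{192951}{25}$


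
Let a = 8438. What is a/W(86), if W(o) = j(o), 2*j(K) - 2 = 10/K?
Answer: 725668/91 ≈ 7974.4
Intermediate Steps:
j(K) = 1 + 5/K (j(K) = 1 + (10/K)/2 = 1 + 5/K)
W(o) = (5 + o)/o
a/W(86) = 8438/(((5 + 86)/86)) = 8438/(((1/86)*91)) = 8438/(91/86) = 8438*(86/91) = 725668/91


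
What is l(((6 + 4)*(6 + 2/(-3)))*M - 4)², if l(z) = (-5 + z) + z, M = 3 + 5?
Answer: 6355441/9 ≈ 7.0616e+5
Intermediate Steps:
M = 8
l(z) = -5 + 2*z
l(((6 + 4)*(6 + 2/(-3)))*M - 4)² = (-5 + 2*(((6 + 4)*(6 + 2/(-3)))*8 - 4))² = (-5 + 2*((10*(6 + 2*(-⅓)))*8 - 4))² = (-5 + 2*((10*(6 - ⅔))*8 - 4))² = (-5 + 2*((10*(16/3))*8 - 4))² = (-5 + 2*((160/3)*8 - 4))² = (-5 + 2*(1280/3 - 4))² = (-5 + 2*(1268/3))² = (-5 + 2536/3)² = (2521/3)² = 6355441/9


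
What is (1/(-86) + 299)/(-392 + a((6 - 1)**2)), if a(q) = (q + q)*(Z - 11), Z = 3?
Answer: -2857/7568 ≈ -0.37751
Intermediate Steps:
a(q) = -16*q (a(q) = (q + q)*(3 - 11) = (2*q)*(-8) = -16*q)
(1/(-86) + 299)/(-392 + a((6 - 1)**2)) = (1/(-86) + 299)/(-392 - 16*(6 - 1)**2) = (-1/86 + 299)/(-392 - 16*5**2) = 25713/(86*(-392 - 16*25)) = 25713/(86*(-392 - 400)) = (25713/86)/(-792) = (25713/86)*(-1/792) = -2857/7568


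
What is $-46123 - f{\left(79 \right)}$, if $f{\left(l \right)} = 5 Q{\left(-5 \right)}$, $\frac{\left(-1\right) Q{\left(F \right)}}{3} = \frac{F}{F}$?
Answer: $-46108$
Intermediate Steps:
$Q{\left(F \right)} = -3$ ($Q{\left(F \right)} = - 3 \frac{F}{F} = \left(-3\right) 1 = -3$)
$f{\left(l \right)} = -15$ ($f{\left(l \right)} = 5 \left(-3\right) = -15$)
$-46123 - f{\left(79 \right)} = -46123 - -15 = -46123 + 15 = -46108$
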